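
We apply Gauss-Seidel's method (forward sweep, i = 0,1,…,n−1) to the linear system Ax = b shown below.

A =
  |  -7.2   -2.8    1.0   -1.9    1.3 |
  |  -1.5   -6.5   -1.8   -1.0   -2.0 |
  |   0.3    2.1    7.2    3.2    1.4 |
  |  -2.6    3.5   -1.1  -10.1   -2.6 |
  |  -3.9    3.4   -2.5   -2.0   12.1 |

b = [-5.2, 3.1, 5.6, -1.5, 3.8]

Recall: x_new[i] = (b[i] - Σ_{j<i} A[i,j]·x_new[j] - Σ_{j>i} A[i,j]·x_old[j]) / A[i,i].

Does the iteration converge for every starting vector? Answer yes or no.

A = D + L + U where D = diag(-7.2, -6.5, 7.2, -10.1, 12.1).
T_GS = -(D+L)⁻¹U: row 0 first, T[0,1] = -(-2.8)/(-7.2) = -0.3889; later rows by forward substitution.
  T[0,:] = [+0.0000  -0.3889  +0.1389  -0.2639  +0.1806]
  T[1,:] = [+0.0000  +0.0897  -0.3090  -0.0929  -0.3494]
  T[2,:] = [+0.0000  -0.0100  +0.0843  -0.4063  -0.1001]
  T[3,:] = [+0.0000  +0.1323  -0.1520  +0.0800  -0.4141]
  T[4,:] = [+0.0000  -0.1308  +0.1239  -0.1297  +0.0672]
|roots of det(T-λI)|: 0.5610, 0.2286, 0.1760, 0.1760, 0.0000.
spectral radius ρ = 0.5610; 0.5610 < 1: convergent.

yes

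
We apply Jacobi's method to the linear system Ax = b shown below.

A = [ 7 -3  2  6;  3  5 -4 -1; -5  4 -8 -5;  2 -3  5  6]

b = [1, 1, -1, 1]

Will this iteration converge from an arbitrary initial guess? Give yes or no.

Split A = D + L + U, D = diag(7, 5, -8, 6).
Jacobi T = -D⁻¹(L+U): T[3,2] = -(5)/(6) = -0.8333; T[3,3] = 0.
  T[0,:] = [+0.0000, +0.4286, -0.2857, -0.8571]
  T[1,:] = [-0.6000, +0.0000, +0.8000, +0.2000]
  T[2,:] = [-0.6250, +0.5000, +0.0000, -0.6250]
  T[3,:] = [-0.3333, +0.5000, -0.8333, +0.0000]
|roots of det(T-λI)|: 1.3480, 0.6598, 0.6598, 0.1258.
ρ = 1.3480; 1.3480 > 1, so it fails to converge.

no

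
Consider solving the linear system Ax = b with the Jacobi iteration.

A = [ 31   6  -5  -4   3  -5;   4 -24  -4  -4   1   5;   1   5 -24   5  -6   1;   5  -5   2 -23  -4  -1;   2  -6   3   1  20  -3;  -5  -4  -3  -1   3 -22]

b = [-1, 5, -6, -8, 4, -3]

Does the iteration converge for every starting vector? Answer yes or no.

A = D + L + U where D = diag(31, -24, -24, -23, 20, -22).
T_J = -D⁻¹(L+U): T[1,0] = -(4)/(-24) = +0.1667; T[1,1] = 0.
  T[0,:] = [+0.0000, -0.1935, +0.1613, +0.1290, -0.0968, +0.1613]
  T[1,:] = [+0.1667, +0.0000, -0.1667, -0.1667, +0.0417, +0.2083]
  T[2,:] = [+0.0417, +0.2083, +0.0000, +0.2083, -0.2500, +0.0417]
  T[3,:] = [+0.2174, -0.2174, +0.0870, +0.0000, -0.1739, -0.0435]
  T[4,:] = [-0.1000, +0.3000, -0.1500, -0.0500, +0.0000, +0.1500]
  T[5,:] = [-0.2273, -0.1818, -0.1364, -0.0455, +0.1364, +0.0000]
|λ(T)| sorted: 0.5163, 0.3112, 0.3112, 0.2812, 0.2812, 0.0632.
spectral radius ρ = 0.5163; 0.5163 < 1, so it converges for any x₀.

yes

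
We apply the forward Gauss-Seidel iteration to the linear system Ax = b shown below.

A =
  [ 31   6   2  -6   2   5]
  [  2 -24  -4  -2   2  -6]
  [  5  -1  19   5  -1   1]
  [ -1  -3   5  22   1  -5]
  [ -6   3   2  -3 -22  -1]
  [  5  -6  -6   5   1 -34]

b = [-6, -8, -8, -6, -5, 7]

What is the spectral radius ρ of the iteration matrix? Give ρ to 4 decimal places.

0.2511

Diagonal D = diag(31, -24, 19, 22, -22, -34); L, U strict lower/upper.
GS T = -(D+L)⁻¹U: row 0 first, T[0,3] = -(-6)/(31) = +0.1935; later rows by forward substitution.
  T[0,:] = [+0.0000 -0.1935 -0.0645 +0.1935 -0.0645 -0.1613]
  T[1,:] = [+0.0000 -0.0161 -0.1720 -0.0672 +0.0780 -0.2634]
  T[2,:] = [+0.0000 +0.0501 +0.0079 -0.3176 +0.0737 -0.0241]
  T[3,:] = [+0.0000 -0.0224 -0.0282 +0.0718 -0.0545 +0.1895]
  T[4,:] = [+0.0000 +0.0582 -0.0013 -0.1006 +0.0424 -0.0654]
  T[5,:] = [+0.0000 -0.0360 +0.0153 +0.1040 -0.0430 +0.0530]
eigenvalue magnitudes: 0.2511, 0.1218, 0.1092, 0.1092, 0.0071, 0.0000.
ρ = 0.2511; 0.2511 < 1, so it converges for any x₀.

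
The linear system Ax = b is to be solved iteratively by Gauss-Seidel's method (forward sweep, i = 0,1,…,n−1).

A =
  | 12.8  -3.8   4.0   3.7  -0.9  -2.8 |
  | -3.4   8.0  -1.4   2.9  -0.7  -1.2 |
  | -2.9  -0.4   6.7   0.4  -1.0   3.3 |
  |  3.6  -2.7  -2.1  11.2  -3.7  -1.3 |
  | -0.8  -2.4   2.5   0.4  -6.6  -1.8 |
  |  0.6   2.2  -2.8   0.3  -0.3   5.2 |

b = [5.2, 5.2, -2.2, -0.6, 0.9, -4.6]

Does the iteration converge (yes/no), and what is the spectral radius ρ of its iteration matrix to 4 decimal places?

Write A = D+L+U with D = diag(12.8, 8, 6.7, 11.2, -6.6, 5.2).
Gauss-Seidel: T = -(D+L)⁻¹U, row 0 first, T[0,5] = -(-2.8)/(12.8) = +0.2188; later rows by forward substitution.
  T[0,:] = [+0.0000  +0.2969  -0.3125  -0.2891  +0.0703  +0.2188]
  T[1,:] = [+0.0000  +0.1262  +0.0422  -0.4854  +0.1174  +0.2430]
  T[2,:] = [+0.0000  +0.1360  -0.1327  -0.2138  +0.1867  -0.3833]
  T[3,:] = [+0.0000  -0.0395  +0.0857  -0.0642  +0.3711  +0.0325]
  T[4,:] = [+0.0000  -0.0327  -0.0225  +0.1267  +0.0420  -0.5308]
  T[5,:] = [+0.0000  -0.0140  -0.0595  +0.1346  +0.0238  -0.3670]
eigenvalue magnitudes: 0.5048, 0.1644, 0.1644, 0.1347, 0.0175, 0.0000.
ρ = 0.5048; 0.5048 < 1, so it converges for any x₀.

yes, ρ = 0.5048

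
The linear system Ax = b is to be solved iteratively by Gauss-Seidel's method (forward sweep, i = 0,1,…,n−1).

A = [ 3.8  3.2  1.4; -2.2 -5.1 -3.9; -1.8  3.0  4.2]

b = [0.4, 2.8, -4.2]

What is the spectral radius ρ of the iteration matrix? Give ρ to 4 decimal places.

Write A = D+L+U with D = diag(3.8, -5.1, 4.2).
Gauss-Seidel: T = -(D+L)⁻¹U, row 0 first, T[0,2] = -(1.4)/(3.8) = -0.3684; later rows by forward substitution.
  T[0,:] = [+0.0000 -0.8421 -0.3684]
  T[1,:] = [+0.0000 +0.3633 -0.6058]
  T[2,:] = [+0.0000 -0.6204 +0.2748]
eigenvalue magnitudes: 0.9337, 0.2956, 0.0000.
ρ(T) = max|λ| = 0.9337; 0.9337 < 1: convergent.

0.9337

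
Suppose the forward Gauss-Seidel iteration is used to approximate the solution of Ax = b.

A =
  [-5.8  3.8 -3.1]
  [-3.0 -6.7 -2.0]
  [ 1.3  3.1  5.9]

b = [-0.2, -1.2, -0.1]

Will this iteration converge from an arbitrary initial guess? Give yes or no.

yes

A = D + L + U where D = diag(-5.8, -6.7, 5.9).
GS T = -(D+L)⁻¹U: row 0 first, T[0,1] = -(3.8)/(-5.8) = +0.6552; later rows by forward substitution.
  T[0,:] = [+0.0000, +0.6552, -0.5345]
  T[1,:] = [+0.0000, -0.2934, -0.0592]
  T[2,:] = [+0.0000, +0.0098, +0.1489]
moduli |λ_i(T)| = 0.2920, 0.1476, 0.0000.
ρ(T) = max|λ| = 0.2920; 0.2920 < 1, so it converges for any x₀.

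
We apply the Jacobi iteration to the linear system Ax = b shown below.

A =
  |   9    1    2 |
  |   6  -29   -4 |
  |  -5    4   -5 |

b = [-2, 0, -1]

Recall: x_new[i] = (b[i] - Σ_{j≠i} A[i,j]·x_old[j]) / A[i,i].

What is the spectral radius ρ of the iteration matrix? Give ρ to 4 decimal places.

Split A = D + L + U, D = diag(9, -29, -5).
T_J = -D⁻¹(L+U): T[0,1] = -(1)/(9) = -0.1111; T[0,0] = 0.
  T[0,:] = [+0.0000, -0.1111, -0.2222]
  T[1,:] = [+0.2069, +0.0000, -0.1379]
  T[2,:] = [-1.0000, +0.8000, +0.0000]
|eigenvalues of T|: 0.4519, 0.3396, 0.3396.
spectral radius ρ = 0.4519; 0.4519 < 1: convergent.

0.4519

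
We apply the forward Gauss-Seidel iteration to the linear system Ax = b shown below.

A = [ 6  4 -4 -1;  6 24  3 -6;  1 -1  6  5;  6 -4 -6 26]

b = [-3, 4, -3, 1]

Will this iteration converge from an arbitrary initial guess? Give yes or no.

yes

Split A = D + L + U, D = diag(6, 24, 6, 26).
GS T = -(D+L)⁻¹U: row 0 first, T[0,2] = -(-4)/(6) = +0.6667; later rows by forward substitution.
  T[0,:] = [+0.0000 -0.6667 +0.6667 +0.1667]
  T[1,:] = [+0.0000 +0.1667 -0.2917 +0.2083]
  T[2,:] = [+0.0000 +0.1389 -0.1597 -0.8264]
  T[3,:] = [+0.0000 +0.2115 -0.2356 -0.1971]
|roots of det(T-λI)|: 0.5490, 0.4272, 0.0683, 0.0000.
spectral radius ρ = 0.5490; 0.5490 < 1, so it converges for any x₀.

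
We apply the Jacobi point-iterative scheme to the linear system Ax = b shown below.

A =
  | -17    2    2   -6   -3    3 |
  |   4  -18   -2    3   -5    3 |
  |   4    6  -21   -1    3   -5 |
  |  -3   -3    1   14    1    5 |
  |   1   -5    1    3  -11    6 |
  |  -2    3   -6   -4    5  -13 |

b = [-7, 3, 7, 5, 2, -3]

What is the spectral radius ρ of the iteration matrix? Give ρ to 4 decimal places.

Write A = D+L+U with D = diag(-17, -18, -21, 14, -11, -13).
Jacobi: T = -D⁻¹(L+U), T[4,3] = -(3)/(-11) = +0.2727; T[4,4] = 0.
  T[0,:] = [+0.0000 +0.1176 +0.1176 -0.3529 -0.1765 +0.1765]
  T[1,:] = [+0.2222 +0.0000 -0.1111 +0.1667 -0.2778 +0.1667]
  T[2,:] = [+0.1905 +0.2857 +0.0000 -0.0476 +0.1429 -0.2381]
  T[3,:] = [+0.2143 +0.2143 -0.0714 +0.0000 -0.0714 -0.3571]
  T[4,:] = [+0.0909 -0.4545 +0.0909 +0.2727 +0.0000 +0.5455]
  T[5,:] = [-0.1538 +0.2308 -0.4615 -0.3077 +0.3846 +0.0000]
|roots of det(T-λI)|: 0.9154, 0.5052, 0.3239, 0.3239, 0.2282, 0.2282.
ρ(T) = max|λ| = 0.9154; 0.9154 < 1: convergent.

0.9154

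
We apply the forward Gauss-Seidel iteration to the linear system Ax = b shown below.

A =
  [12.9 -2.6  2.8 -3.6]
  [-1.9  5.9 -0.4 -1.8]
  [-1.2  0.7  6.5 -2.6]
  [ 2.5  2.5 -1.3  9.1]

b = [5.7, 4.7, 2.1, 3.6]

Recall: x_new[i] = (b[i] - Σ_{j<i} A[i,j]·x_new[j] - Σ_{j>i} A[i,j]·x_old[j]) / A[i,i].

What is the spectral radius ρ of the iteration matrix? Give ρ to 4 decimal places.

Diagonal D = diag(12.9, 5.9, 6.5, 9.1); L, U strict lower/upper.
Gauss-Seidel: T = -(D+L)⁻¹U, row 0 first, T[0,3] = -(-3.6)/(12.9) = +0.2791; later rows by forward substitution.
  T[0,:] = [+0.0000, +0.2016, -0.2171, +0.2791]
  T[1,:] = [+0.0000, +0.0649, -0.0021, +0.3950]
  T[2,:] = [+0.0000, +0.0302, -0.0398, +0.4090]
  T[3,:] = [+0.0000, -0.0689, +0.0545, -0.1267]
|λ(T)| sorted: 0.1630, 0.0960, 0.0960, 0.0000.
ρ(T) = max|λ| = 0.1630; 0.1630 < 1: convergent.

0.1630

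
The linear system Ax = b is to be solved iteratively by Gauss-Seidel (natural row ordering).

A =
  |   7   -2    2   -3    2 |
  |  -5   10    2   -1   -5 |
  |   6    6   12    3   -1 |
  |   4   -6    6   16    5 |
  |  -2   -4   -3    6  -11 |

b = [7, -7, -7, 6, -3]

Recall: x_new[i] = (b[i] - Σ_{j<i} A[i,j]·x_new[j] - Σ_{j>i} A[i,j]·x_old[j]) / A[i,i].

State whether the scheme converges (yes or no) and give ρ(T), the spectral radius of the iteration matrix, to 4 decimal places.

Write A = D+L+U with D = diag(7, 10, 12, 16, -11).
Gauss-Seidel: T = -(D+L)⁻¹U, row 0 first, T[0,3] = -(-3)/(7) = +0.4286; later rows by forward substitution.
  T[0,:] = [+0.0000 +0.2857 -0.2857 +0.4286 -0.2857]
  T[1,:] = [+0.0000 +0.1429 -0.3429 +0.3143 +0.3571]
  T[2,:] = [+0.0000 -0.2143 +0.3143 -0.6214 +0.0476]
  T[3,:] = [+0.0000 +0.0625 -0.1750 +0.2438 -0.1250]
  T[4,:] = [+0.0000 -0.0114 -0.0045 +0.1102 -0.1591]
|roots of det(T-λI)|: 0.7536, 0.1135, 0.0974, 0.0974, 0.0000.
spectral radius ρ = 0.7536; 0.7536 < 1, so it converges for any x₀.

yes, ρ = 0.7536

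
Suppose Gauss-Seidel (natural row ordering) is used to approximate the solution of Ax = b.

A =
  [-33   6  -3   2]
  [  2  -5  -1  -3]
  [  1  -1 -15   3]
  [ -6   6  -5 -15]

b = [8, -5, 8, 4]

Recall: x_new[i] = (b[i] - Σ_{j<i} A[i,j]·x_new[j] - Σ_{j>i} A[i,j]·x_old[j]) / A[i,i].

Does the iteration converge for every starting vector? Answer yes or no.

Write A = D+L+U with D = diag(-33, -5, -15, -15).
Gauss-Seidel: T = -(D+L)⁻¹U, row 0 first, T[0,3] = -(2)/(-33) = +0.0606; later rows by forward substitution.
  T[0,:] = [+0.0000, +0.1818, -0.0909, +0.0606]
  T[1,:] = [+0.0000, +0.0727, -0.2364, -0.5758]
  T[2,:] = [+0.0000, +0.0073, +0.0097, +0.2424]
  T[3,:] = [+0.0000, -0.0461, -0.0614, -0.3354]
moduli |λ_i(T)| = 0.3367, 0.1438, 0.0601, 0.0000.
ρ = 0.3367; 0.3367 < 1: convergent.

yes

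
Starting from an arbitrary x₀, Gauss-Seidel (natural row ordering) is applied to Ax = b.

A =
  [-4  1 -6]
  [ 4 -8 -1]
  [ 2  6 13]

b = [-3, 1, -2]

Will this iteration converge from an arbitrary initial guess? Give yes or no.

yes

Split A = D + L + U, D = diag(-4, -8, 13).
T_GS = -(D+L)⁻¹U: row 0 first, T[0,1] = -(1)/(-4) = +0.2500; later rows by forward substitution.
  T[0,:] = [+0.0000, +0.2500, -1.5000]
  T[1,:] = [+0.0000, +0.1250, -0.8750]
  T[2,:] = [+0.0000, -0.0962, +0.6346]
eigenvalue magnitudes: 0.7659, 0.0063, 0.0000.
ρ(T) = max|λ| = 0.7659; 0.7659 < 1 ⇒ converges.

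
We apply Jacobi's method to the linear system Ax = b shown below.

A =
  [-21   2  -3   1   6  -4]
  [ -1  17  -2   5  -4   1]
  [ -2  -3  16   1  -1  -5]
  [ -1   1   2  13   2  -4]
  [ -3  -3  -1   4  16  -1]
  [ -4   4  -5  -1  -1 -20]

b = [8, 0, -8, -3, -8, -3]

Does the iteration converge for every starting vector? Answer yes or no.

Diagonal D = diag(-21, 17, 16, 13, 16, -20); L, U strict lower/upper.
Jacobi T = -D⁻¹(L+U): T[3,5] = -(-4)/(13) = +0.3077; T[3,3] = 0.
  T[0,:] = [+0.0000 +0.0952 -0.1429 +0.0476 +0.2857 -0.1905]
  T[1,:] = [+0.0588 +0.0000 +0.1176 -0.2941 +0.2353 -0.0588]
  T[2,:] = [+0.1250 +0.1875 +0.0000 -0.0625 +0.0625 +0.3125]
  T[3,:] = [+0.0769 -0.0769 -0.1538 +0.0000 -0.1538 +0.3077]
  T[4,:] = [+0.1875 +0.1875 +0.0625 -0.2500 +0.0000 +0.0625]
  T[5,:] = [-0.2000 +0.2000 -0.2500 -0.0500 -0.0500 +0.0000]
moduli |λ_i(T)| = 0.5091, 0.3498, 0.3498, 0.3456, 0.2260, 0.1796.
spectral radius ρ = 0.5091; 0.5091 < 1 ⇒ converges.

yes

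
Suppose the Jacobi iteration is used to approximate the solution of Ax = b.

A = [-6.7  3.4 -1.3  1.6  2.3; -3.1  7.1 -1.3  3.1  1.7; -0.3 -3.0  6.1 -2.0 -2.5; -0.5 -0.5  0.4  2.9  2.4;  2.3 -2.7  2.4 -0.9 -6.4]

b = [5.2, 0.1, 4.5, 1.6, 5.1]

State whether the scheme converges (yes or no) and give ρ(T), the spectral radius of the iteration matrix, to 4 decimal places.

Split A = D + L + U, D = diag(-6.7, 7.1, 6.1, 2.9, -6.4).
Jacobi T = -D⁻¹(L+U): T[2,0] = -(-0.3)/(6.1) = +0.0492; T[2,2] = 0.
  T[0,:] = [+0.0000 +0.5075 -0.1940 +0.2388 +0.3433]
  T[1,:] = [+0.4366 +0.0000 +0.1831 -0.4366 -0.2394]
  T[2,:] = [+0.0492 +0.4918 +0.0000 +0.3279 +0.4098]
  T[3,:] = [+0.1724 +0.1724 -0.1379 +0.0000 -0.8276]
  T[4,:] = [+0.3594 -0.4219 +0.3750 -0.1406 +0.0000]
|eigenvalues of T|: 1.1641, 0.5553, 0.5060, 0.5060, 0.0833.
ρ(T) = max|λ| = 1.1641; 1.1641 > 1, so it fails to converge.

no, ρ = 1.1641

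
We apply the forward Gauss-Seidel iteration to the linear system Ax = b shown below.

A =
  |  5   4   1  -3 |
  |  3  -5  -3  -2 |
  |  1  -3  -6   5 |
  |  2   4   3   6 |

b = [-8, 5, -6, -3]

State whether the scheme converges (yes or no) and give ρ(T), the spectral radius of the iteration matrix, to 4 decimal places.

no, ρ = 1.1757

Split A = D + L + U, D = diag(5, -5, -6, 6).
GS T = -(D+L)⁻¹U: row 0 first, T[0,2] = -(1)/(5) = -0.2000; later rows by forward substitution.
  T[0,:] = [+0.0000  -0.8000  -0.2000  +0.6000]
  T[1,:] = [+0.0000  -0.4800  -0.7200  -0.0400]
  T[2,:] = [+0.0000  +0.1067  +0.3267  +0.9533]
  T[3,:] = [+0.0000  +0.5333  +0.3833  -0.6500]
|roots of det(T-λI)|: 1.1757, 0.3368, 0.3368, 0.0000.
ρ(T) = max|λ| = 1.1757; 1.1757 > 1, so it fails to converge.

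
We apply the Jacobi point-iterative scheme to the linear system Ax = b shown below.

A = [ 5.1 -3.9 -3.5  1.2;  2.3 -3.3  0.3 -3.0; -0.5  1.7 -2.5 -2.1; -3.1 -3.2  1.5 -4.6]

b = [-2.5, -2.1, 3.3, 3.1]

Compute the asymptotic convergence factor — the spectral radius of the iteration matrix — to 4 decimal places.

1.4653

Write A = D+L+U with D = diag(5.1, -3.3, -2.5, -4.6).
T_J = -D⁻¹(L+U): T[2,0] = -(-0.5)/(-2.5) = -0.2000; T[2,2] = 0.
  T[0,:] = [+0.0000, +0.7647, +0.6863, -0.2353]
  T[1,:] = [+0.6970, +0.0000, +0.0909, -0.9091]
  T[2,:] = [-0.2000, +0.6800, +0.0000, -0.8400]
  T[3,:] = [-0.6739, -0.6957, +0.3261, +0.0000]
|λ(T)| sorted: 1.4653, 0.8693, 0.8090, 0.8090.
ρ(T) = max|λ| = 1.4653; 1.4653 > 1 ⇒ diverges.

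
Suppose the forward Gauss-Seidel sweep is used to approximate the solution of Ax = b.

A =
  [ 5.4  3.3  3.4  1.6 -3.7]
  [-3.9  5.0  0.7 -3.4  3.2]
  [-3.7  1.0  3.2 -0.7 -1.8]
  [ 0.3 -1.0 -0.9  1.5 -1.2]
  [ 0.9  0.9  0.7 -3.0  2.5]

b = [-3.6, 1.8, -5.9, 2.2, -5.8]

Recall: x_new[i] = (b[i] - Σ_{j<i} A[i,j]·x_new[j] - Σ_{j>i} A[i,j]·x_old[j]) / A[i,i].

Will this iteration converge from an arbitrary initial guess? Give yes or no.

no

Write A = D+L+U with D = diag(5.4, 5, 3.2, 1.5, 2.5).
Gauss-Seidel: T = -(D+L)⁻¹U, row 0 first, T[0,3] = -(1.6)/(5.4) = -0.2963; later rows by forward substitution.
  T[0,:] = [+0.0000 -0.6111 -0.6296 -0.2963 +0.6852]
  T[1,:] = [+0.0000 -0.4767 -0.6311 +0.4489 -0.1056]
  T[2,:] = [+0.0000 -0.5576 -0.5308 -0.2641 +1.3877]
  T[3,:] = [+0.0000 -0.5301 -0.6133 +0.2000 +1.4252]
  T[4,:] = [+0.0000 -0.0884 -0.1335 +0.2591 +1.1130]
moduli |λ_i(T)| = 1.2843, 1.0325, 0.0962, 0.0423, 0.0000.
ρ(T) = max|λ| = 1.2843; 1.2843 > 1, so it fails to converge.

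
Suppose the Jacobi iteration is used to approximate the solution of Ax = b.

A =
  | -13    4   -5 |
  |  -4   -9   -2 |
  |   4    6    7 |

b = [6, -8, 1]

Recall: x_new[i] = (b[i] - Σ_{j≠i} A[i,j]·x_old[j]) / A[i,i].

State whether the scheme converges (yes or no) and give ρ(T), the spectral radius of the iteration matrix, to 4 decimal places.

A = D + L + U where D = diag(-13, -9, 7).
Jacobi: T = -D⁻¹(L+U), T[1,0] = -(-4)/(-9) = -0.4444; T[1,1] = 0.
  T[0,:] = [+0.0000  +0.3077  -0.3846]
  T[1,:] = [-0.4444  +0.0000  -0.2222]
  T[2,:] = [-0.5714  -0.8571  +0.0000]
moduli |λ_i(T)| = 0.6604, 0.4033, 0.4033.
ρ(T) = max|λ| = 0.6604; 0.6604 < 1: convergent.

yes, ρ = 0.6604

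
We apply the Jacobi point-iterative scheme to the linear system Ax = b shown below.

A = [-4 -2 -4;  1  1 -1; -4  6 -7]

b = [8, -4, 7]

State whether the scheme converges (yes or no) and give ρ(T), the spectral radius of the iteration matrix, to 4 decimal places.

Diagonal D = diag(-4, 1, -7); L, U strict lower/upper.
Jacobi: T = -D⁻¹(L+U), T[0,2] = -(-4)/(-4) = -1.0000; T[0,0] = 0.
  T[0,:] = [+0.0000, -0.5000, -1.0000]
  T[1,:] = [-1.0000, +0.0000, +1.0000]
  T[2,:] = [-0.5714, +0.8571, +0.0000]
|roots of det(T-λI)|: 1.6226, 0.8392, 0.8392.
spectral radius ρ = 1.6226; 1.6226 > 1: divergent.

no, ρ = 1.6226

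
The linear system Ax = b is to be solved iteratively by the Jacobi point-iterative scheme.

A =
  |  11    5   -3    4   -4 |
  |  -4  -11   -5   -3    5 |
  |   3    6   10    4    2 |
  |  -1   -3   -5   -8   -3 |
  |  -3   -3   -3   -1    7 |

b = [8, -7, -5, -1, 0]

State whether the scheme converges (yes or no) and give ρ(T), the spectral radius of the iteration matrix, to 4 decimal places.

Let D = diag(11, -11, 10, -8, 7); L, U the strict triangles.
Jacobi: T = -D⁻¹(L+U), T[3,4] = -(-3)/(-8) = -0.3750; T[3,3] = 0.
  T[0,:] = [+0.0000 -0.4545 +0.2727 -0.3636 +0.3636]
  T[1,:] = [-0.3636 +0.0000 -0.4545 -0.2727 +0.4545]
  T[2,:] = [-0.3000 -0.6000 +0.0000 -0.4000 -0.2000]
  T[3,:] = [-0.1250 -0.3750 -0.6250 +0.0000 -0.3750]
  T[4,:] = [+0.4286 +0.4286 +0.4286 +0.1429 +0.0000]
eigenvalue magnitudes: 1.1387, 0.5633, 0.5633, 0.3290, 0.2402.
spectral radius ρ = 1.1387; 1.1387 > 1 ⇒ diverges.

no, ρ = 1.1387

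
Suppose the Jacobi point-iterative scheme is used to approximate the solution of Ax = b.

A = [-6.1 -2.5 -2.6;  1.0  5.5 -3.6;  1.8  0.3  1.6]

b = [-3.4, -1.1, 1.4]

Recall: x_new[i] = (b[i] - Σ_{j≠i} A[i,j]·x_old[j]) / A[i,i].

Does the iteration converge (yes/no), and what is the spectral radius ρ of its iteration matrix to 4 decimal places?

Write A = D+L+U with D = diag(-6.1, 5.5, 1.6).
Jacobi: T = -D⁻¹(L+U), T[0,1] = -(-2.5)/(-6.1) = -0.4098; T[0,0] = 0.
  T[0,:] = [+0.0000, -0.4098, -0.4262]
  T[1,:] = [-0.1818, +0.0000, +0.6545]
  T[2,:] = [-1.1250, -0.1875, +0.0000]
moduli |λ_i(T)| = 0.8722, 0.5739, 0.5739.
ρ = 0.8722; 0.8722 < 1 ⇒ converges.

yes, ρ = 0.8722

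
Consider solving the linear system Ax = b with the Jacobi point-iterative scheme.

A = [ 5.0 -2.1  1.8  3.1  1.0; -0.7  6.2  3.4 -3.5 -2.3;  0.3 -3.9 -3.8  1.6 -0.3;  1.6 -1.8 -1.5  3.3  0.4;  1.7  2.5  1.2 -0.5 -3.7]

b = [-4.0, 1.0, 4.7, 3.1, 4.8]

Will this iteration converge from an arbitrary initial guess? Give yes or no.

no

A = D + L + U where D = diag(5, 6.2, -3.8, 3.3, -3.7).
T_J = -D⁻¹(L+U): T[3,2] = -(-1.5)/(3.3) = +0.4545; T[3,3] = 0.
  T[0,:] = [+0.0000 +0.4200 -0.3600 -0.6200 -0.2000]
  T[1,:] = [+0.1129 +0.0000 -0.5484 +0.5645 +0.3710]
  T[2,:] = [+0.0789 -1.0263 +0.0000 +0.4211 -0.0789]
  T[3,:] = [-0.4848 +0.5455 +0.4545 +0.0000 -0.1212]
  T[4,:] = [+0.4595 +0.6757 +0.3243 -0.1351 +0.0000]
|roots of det(T-λI)|: 1.4008, 0.8660, 0.7164, 0.3130, 0.3130.
ρ(T) = max|λ| = 1.4008; 1.4008 > 1: divergent.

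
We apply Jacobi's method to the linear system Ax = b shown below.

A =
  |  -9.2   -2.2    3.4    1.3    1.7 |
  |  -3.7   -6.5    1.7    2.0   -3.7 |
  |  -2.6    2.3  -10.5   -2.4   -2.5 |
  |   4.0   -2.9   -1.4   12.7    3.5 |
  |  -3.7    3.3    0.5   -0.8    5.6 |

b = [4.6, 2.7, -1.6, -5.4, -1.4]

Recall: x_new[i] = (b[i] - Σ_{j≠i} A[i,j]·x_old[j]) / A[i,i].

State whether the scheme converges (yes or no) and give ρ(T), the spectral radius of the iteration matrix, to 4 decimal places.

Split A = D + L + U, D = diag(-9.2, -6.5, -10.5, 12.7, 5.6).
T_J = -D⁻¹(L+U): T[3,2] = -(-1.4)/(12.7) = +0.1102; T[3,3] = 0.
  T[0,:] = [+0.0000, -0.2391, +0.3696, +0.1413, +0.1848]
  T[1,:] = [-0.5692, +0.0000, +0.2615, +0.3077, -0.5692]
  T[2,:] = [-0.2476, +0.2190, +0.0000, -0.2286, -0.2381]
  T[3,:] = [-0.3150, +0.2283, +0.1102, +0.0000, -0.2756]
  T[4,:] = [+0.6607, -0.5893, -0.0893, +0.1429, +0.0000]
moduli |λ_i(T)| = 0.8417, 0.5507, 0.3659, 0.1837, 0.1837.
ρ(T) = max|λ| = 0.8417; 0.8417 < 1, so it converges for any x₀.

yes, ρ = 0.8417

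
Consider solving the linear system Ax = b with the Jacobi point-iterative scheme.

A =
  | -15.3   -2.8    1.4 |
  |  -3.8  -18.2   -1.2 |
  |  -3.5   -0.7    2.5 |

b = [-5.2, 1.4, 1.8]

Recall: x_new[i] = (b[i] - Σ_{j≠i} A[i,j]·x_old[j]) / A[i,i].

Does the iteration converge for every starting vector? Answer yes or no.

Split A = D + L + U, D = diag(-15.3, -18.2, 2.5).
Jacobi T = -D⁻¹(L+U): T[0,2] = -(1.4)/(-15.3) = +0.0915; T[0,0] = 0.
  T[0,:] = [+0.0000 -0.1830 +0.0915]
  T[1,:] = [-0.2088 +0.0000 -0.0659]
  T[2,:] = [+1.4000 +0.2800 +0.0000]
moduli |λ_i(T)| = 0.4188, 0.3371, 0.0818.
ρ = 0.4188; 0.4188 < 1 ⇒ converges.

yes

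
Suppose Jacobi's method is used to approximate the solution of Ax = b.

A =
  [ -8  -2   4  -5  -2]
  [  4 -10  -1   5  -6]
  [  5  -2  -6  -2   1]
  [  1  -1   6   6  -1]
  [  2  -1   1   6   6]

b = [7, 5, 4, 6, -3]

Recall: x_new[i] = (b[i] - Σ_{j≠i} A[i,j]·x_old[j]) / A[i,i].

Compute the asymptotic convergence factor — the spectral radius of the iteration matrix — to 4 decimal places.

Split A = D + L + U, D = diag(-8, -10, -6, 6, 6).
Jacobi T = -D⁻¹(L+U): T[2,3] = -(-2)/(-6) = -0.3333; T[2,2] = 0.
  T[0,:] = [+0.0000, -0.2500, +0.5000, -0.6250, -0.2500]
  T[1,:] = [+0.4000, +0.0000, -0.1000, +0.5000, -0.6000]
  T[2,:] = [+0.8333, -0.3333, +0.0000, -0.3333, +0.1667]
  T[3,:] = [-0.1667, +0.1667, -1.0000, +0.0000, +0.1667]
  T[4,:] = [-0.3333, +0.1667, -0.1667, -1.0000, +0.0000]
|eigenvalues of T|: 1.2237, 0.8572, 0.8572, 0.4202, 0.4202.
ρ(T) = max|λ| = 1.2237; 1.2237 > 1: divergent.

1.2237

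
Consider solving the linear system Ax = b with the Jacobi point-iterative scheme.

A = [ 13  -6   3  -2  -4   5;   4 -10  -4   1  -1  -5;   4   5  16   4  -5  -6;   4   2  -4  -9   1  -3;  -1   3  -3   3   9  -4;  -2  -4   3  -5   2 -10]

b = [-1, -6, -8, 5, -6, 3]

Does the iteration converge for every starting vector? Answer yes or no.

Split A = D + L + U, D = diag(13, -10, 16, -9, 9, -10).
Jacobi: T = -D⁻¹(L+U), T[1,5] = -(-5)/(-10) = -0.5000; T[1,1] = 0.
  T[0,:] = [+0.0000 +0.4615 -0.2308 +0.1538 +0.3077 -0.3846]
  T[1,:] = [+0.4000 +0.0000 -0.4000 +0.1000 -0.1000 -0.5000]
  T[2,:] = [-0.2500 -0.3125 +0.0000 -0.2500 +0.3125 +0.3750]
  T[3,:] = [+0.4444 +0.2222 -0.4444 +0.0000 +0.1111 -0.3333]
  T[4,:] = [+0.1111 -0.3333 +0.3333 -0.3333 +0.0000 +0.4444]
  T[5,:] = [-0.2000 -0.4000 +0.3000 -0.5000 +0.2000 +0.0000]
|roots of det(T-λI)|: 1.3886, 0.5653, 0.5457, 0.2877, 0.1908, 0.1806.
ρ(T) = max|λ| = 1.3886; 1.3886 > 1, so it fails to converge.

no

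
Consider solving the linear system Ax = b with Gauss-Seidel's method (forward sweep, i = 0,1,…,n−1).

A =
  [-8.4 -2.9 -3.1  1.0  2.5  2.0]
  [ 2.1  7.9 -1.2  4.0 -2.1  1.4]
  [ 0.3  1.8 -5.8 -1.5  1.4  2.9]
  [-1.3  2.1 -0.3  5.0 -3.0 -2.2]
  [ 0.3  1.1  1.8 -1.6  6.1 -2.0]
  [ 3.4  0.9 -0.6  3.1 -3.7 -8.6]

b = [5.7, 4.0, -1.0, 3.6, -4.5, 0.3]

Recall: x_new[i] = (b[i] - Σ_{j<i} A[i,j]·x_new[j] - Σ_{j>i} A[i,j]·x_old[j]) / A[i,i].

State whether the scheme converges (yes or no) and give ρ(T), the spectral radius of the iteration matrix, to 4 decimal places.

yes, ρ = 0.8933

A = D + L + U where D = diag(-8.4, 7.9, -5.8, 5, 6.1, -8.6).
Gauss-Seidel: T = -(D+L)⁻¹U, row 0 first, T[0,1] = -(-2.9)/(-8.4) = -0.3452; later rows by forward substitution.
  T[0,:] = [+0.0000 -0.3452 -0.3690 +0.1190 +0.2976 +0.2381]
  T[1,:] = [+0.0000 +0.0918 +0.2500 -0.5380 +0.1867 -0.2405]
  T[2,:] = [+0.0000 +0.0106 +0.0585 -0.4194 +0.3147 +0.4377]
  T[3,:] = [+0.0000 -0.1277 -0.1974 +0.2317 +0.6178 +0.6292]
  T[4,:] = [+0.0000 -0.0362 -0.0960 +0.2757 +0.0209 +0.3954]
  T[5,:] = [+0.0000 -0.1581 -0.1537 -0.0151 +0.3290 +0.0951]
moduli |λ_i(T)| = 0.8933, 0.3939, 0.2499, 0.2499, 0.0480, 0.0000.
ρ = 0.8933; 0.8933 < 1, so it converges for any x₀.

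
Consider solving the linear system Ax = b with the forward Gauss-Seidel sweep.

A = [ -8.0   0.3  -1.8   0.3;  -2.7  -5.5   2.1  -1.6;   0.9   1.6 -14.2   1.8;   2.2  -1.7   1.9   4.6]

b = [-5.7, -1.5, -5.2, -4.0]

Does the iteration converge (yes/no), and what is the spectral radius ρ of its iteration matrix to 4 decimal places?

yes, ρ = 0.2903

Write A = D+L+U with D = diag(-8, -5.5, -14.2, 4.6).
Gauss-Seidel: T = -(D+L)⁻¹U, row 0 first, T[0,1] = -(0.3)/(-8) = +0.0375; later rows by forward substitution.
  T[0,:] = [+0.0000, +0.0375, -0.2250, +0.0375]
  T[1,:] = [+0.0000, -0.0184, +0.4923, -0.3093]
  T[2,:] = [+0.0000, +0.0003, +0.0412, +0.0943]
  T[3,:] = [+0.0000, -0.0249, +0.2725, -0.1712]
|λ(T)| sorted: 0.2903, 0.1161, 0.0257, 0.0000.
ρ = 0.2903; 0.2903 < 1, so it converges for any x₀.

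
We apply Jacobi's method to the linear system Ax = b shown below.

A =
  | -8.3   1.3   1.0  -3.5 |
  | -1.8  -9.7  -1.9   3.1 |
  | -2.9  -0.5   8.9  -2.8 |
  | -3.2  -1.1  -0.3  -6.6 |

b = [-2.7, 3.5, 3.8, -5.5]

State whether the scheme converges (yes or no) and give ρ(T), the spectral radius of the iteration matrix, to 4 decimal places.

yes, ρ = 0.5014

Write A = D+L+U with D = diag(-8.3, -9.7, 8.9, -6.6).
T_J = -D⁻¹(L+U): T[0,2] = -(1)/(-8.3) = +0.1205; T[0,0] = 0.
  T[0,:] = [+0.0000 +0.1566 +0.1205 -0.4217]
  T[1,:] = [-0.1856 +0.0000 -0.1959 +0.3196]
  T[2,:] = [+0.3258 +0.0562 +0.0000 +0.3146]
  T[3,:] = [-0.4848 -0.1667 -0.0455 +0.0000]
moduli |λ_i(T)| = 0.5014, 0.2851, 0.2851, 0.0810.
spectral radius ρ = 0.5014; 0.5014 < 1 ⇒ converges.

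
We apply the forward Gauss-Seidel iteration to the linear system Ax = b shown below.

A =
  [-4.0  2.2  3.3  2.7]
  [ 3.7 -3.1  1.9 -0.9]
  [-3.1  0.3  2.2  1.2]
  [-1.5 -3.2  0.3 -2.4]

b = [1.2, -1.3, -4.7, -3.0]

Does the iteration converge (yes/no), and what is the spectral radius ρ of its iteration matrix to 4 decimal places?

Split A = D + L + U, D = diag(-4, -3.1, 2.2, -2.4).
T_GS = -(D+L)⁻¹U: row 0 first, T[0,2] = -(3.3)/(-4) = +0.8250; later rows by forward substitution.
  T[0,:] = [+0.0000, +0.5500, +0.8250, +0.6750]
  T[1,:] = [+0.0000, +0.6565, +1.5976, +0.5153]
  T[2,:] = [+0.0000, +0.6855, +0.9446, +0.3354]
  T[3,:] = [+0.0000, -1.1333, -2.5277, -1.0670]
|eigenvalues of T|: 1.2245, 0.5044, 0.1861, 0.0000.
ρ(T) = max|λ| = 1.2245; 1.2245 > 1, so it fails to converge.

no, ρ = 1.2245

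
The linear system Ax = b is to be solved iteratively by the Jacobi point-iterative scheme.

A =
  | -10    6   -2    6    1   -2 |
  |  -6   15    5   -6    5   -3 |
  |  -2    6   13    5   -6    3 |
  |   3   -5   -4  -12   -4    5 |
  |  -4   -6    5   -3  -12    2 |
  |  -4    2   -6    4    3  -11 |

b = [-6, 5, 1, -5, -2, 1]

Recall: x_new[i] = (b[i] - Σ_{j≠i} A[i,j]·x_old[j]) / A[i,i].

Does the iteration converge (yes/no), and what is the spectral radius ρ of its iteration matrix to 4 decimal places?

no, ρ = 1.1661

Let D = diag(-10, 15, 13, -12, -12, -11); L, U the strict triangles.
T_J = -D⁻¹(L+U): T[3,5] = -(5)/(-12) = +0.4167; T[3,3] = 0.
  T[0,:] = [+0.0000  +0.6000  -0.2000  +0.6000  +0.1000  -0.2000]
  T[1,:] = [+0.4000  +0.0000  -0.3333  +0.4000  -0.3333  +0.2000]
  T[2,:] = [+0.1538  -0.4615  +0.0000  -0.3846  +0.4615  -0.2308]
  T[3,:] = [+0.2500  -0.4167  -0.3333  +0.0000  -0.3333  +0.4167]
  T[4,:] = [-0.3333  -0.5000  +0.4167  -0.2500  +0.0000  +0.1667]
  T[5,:] = [-0.3636  +0.1818  -0.5455  +0.3636  +0.2727  +0.0000]
|λ(T)| sorted: 1.1661, 0.7865, 0.7865, 0.2493, 0.2493, 0.0723.
ρ(T) = max|λ| = 1.1661; 1.1661 > 1 ⇒ diverges.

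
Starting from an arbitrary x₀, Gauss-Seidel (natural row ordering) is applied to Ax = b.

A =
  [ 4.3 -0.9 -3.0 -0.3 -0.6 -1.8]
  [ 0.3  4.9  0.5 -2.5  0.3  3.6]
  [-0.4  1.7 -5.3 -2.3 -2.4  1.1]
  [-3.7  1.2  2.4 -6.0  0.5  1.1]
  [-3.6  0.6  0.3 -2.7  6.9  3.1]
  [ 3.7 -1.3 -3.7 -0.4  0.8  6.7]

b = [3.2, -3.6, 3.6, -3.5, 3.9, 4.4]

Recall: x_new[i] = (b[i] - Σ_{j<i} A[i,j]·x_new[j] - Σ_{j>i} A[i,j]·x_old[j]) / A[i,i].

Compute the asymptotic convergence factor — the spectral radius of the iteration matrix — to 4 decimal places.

0.8651

A = D + L + U where D = diag(4.3, 4.9, -5.3, -6, 6.9, 6.7).
Gauss-Seidel: T = -(D+L)⁻¹U, row 0 first, T[0,5] = -(-1.8)/(4.3) = +0.4186; later rows by forward substitution.
  T[0,:] = [+0.0000  +0.2093  +0.6977  +0.0698  +0.1395  +0.4186]
  T[1,:] = [+0.0000  -0.0128  -0.1448  +0.5059  -0.0698  -0.7603]
  T[2,:] = [+0.0000  -0.0199  -0.0991  -0.2769  -0.4857  -0.0679]
  T[3,:] = [+0.0000  -0.1396  -0.4988  -0.0526  -0.2110  -0.2540]
  T[4,:] = [+0.0000  +0.0566  +0.1857  -0.0161  +0.0174  -0.2612]
  T[5,:] = [+0.0000  -0.1442  -0.5200  -0.0945  -0.3735  -0.4002]
moduli |λ_i(T)| = 0.8651, 0.2959, 0.2959, 0.0635, 0.0398, 0.0000.
spectral radius ρ = 0.8651; 0.8651 < 1 ⇒ converges.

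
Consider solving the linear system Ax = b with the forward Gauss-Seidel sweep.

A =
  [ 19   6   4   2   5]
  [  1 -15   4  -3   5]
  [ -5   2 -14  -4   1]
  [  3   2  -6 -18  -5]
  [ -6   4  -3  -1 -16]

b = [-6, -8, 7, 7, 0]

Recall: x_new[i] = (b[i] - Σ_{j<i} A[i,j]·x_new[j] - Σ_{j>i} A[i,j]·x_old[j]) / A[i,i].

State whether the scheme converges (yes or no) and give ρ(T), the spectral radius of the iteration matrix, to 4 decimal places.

yes, ρ = 0.5301

Let D = diag(19, -15, -14, -18, -16); L, U the strict triangles.
GS T = -(D+L)⁻¹U: row 0 first, T[0,1] = -(6)/(19) = -0.3158; later rows by forward substitution.
  T[0,:] = [+0.0000 -0.3158 -0.2105 -0.1053 -0.2632]
  T[1,:] = [+0.0000 -0.0211 +0.2526 -0.2070 +0.3158]
  T[2,:] = [+0.0000 +0.1098 +0.1113 -0.2777 +0.2105]
  T[3,:] = [+0.0000 -0.0916 -0.0441 +0.0520 -0.3567]
  T[4,:] = [+0.0000 +0.0983 +0.1240 +0.0365 +0.1605]
eigenvalue magnitudes: 0.5301, 0.1766, 0.1766, 0.1516, 0.0000.
spectral radius ρ = 0.5301; 0.5301 < 1: convergent.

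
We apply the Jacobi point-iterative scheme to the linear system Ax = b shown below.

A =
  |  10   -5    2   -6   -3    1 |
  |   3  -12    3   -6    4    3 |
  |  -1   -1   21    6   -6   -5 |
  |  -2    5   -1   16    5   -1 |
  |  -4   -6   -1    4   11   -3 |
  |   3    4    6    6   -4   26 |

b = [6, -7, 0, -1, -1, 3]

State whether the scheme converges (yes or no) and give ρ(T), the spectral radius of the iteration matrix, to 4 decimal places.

yes, ρ = 0.8986

Write A = D+L+U with D = diag(10, -12, 21, 16, 11, 26).
Jacobi: T = -D⁻¹(L+U), T[3,1] = -(5)/(16) = -0.3125; T[3,3] = 0.
  T[0,:] = [+0.0000 +0.5000 -0.2000 +0.6000 +0.3000 -0.1000]
  T[1,:] = [+0.2500 +0.0000 +0.2500 -0.5000 +0.3333 +0.2500]
  T[2,:] = [+0.0476 +0.0476 +0.0000 -0.2857 +0.2857 +0.2381]
  T[3,:] = [+0.1250 -0.3125 +0.0625 +0.0000 -0.3125 +0.0625]
  T[4,:] = [+0.3636 +0.5455 +0.0909 -0.3636 +0.0000 +0.2727]
  T[5,:] = [-0.1154 -0.1538 -0.2308 -0.2308 +0.1538 +0.0000]
|eigenvalues of T|: 0.8986, 0.6891, 0.4064, 0.2702, 0.2144, 0.2144.
spectral radius ρ = 0.8986; 0.8986 < 1: convergent.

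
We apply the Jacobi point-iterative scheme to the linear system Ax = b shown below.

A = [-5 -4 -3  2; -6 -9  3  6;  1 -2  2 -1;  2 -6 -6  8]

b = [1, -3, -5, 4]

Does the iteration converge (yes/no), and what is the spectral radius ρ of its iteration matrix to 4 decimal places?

no, ρ = 1.5956

Write A = D+L+U with D = diag(-5, -9, 2, 8).
Jacobi T = -D⁻¹(L+U): T[3,1] = -(-6)/(8) = +0.7500; T[3,3] = 0.
  T[0,:] = [+0.0000  -0.8000  -0.6000  +0.4000]
  T[1,:] = [-0.6667  +0.0000  +0.3333  +0.6667]
  T[2,:] = [-0.5000  +1.0000  +0.0000  +0.5000]
  T[3,:] = [-0.2500  +0.7500  +0.7500  +0.0000]
|λ(T)| sorted: 1.5956, 0.8512, 0.8512, 0.0721.
spectral radius ρ = 1.5956; 1.5956 > 1: divergent.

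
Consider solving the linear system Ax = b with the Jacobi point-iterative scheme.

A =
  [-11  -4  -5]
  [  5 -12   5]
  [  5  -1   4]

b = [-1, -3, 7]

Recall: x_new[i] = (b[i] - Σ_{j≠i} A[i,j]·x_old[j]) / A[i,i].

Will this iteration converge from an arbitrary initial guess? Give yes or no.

yes

A = D + L + U where D = diag(-11, -12, 4).
Jacobi: T = -D⁻¹(L+U), T[2,0] = -(5)/(4) = -1.2500; T[2,2] = 0.
  T[0,:] = [+0.0000  -0.3636  -0.4545]
  T[1,:] = [+0.4167  +0.0000  +0.4167]
  T[2,:] = [-1.2500  +0.2500  +0.0000]
eigenvalue magnitudes: 0.8316, 0.4617, 0.3699.
ρ(T) = max|λ| = 0.8316; 0.8316 < 1, so it converges for any x₀.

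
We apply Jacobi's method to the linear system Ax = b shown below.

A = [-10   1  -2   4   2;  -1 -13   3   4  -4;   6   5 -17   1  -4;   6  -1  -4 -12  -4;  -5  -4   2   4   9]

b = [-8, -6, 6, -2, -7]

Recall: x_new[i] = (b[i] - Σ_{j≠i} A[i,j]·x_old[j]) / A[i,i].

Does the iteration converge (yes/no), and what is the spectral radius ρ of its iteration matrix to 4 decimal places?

Let D = diag(-10, -13, -17, -12, 9); L, U the strict triangles.
Jacobi T = -D⁻¹(L+U): T[0,4] = -(2)/(-10) = +0.2000; T[0,0] = 0.
  T[0,:] = [+0.0000 +0.1000 -0.2000 +0.4000 +0.2000]
  T[1,:] = [-0.0769 +0.0000 +0.2308 +0.3077 -0.3077]
  T[2,:] = [+0.3529 +0.2941 +0.0000 +0.0588 -0.2353]
  T[3,:] = [+0.5000 -0.0833 -0.3333 +0.0000 -0.3333]
  T[4,:] = [+0.5556 +0.4444 -0.2222 -0.4444 +0.0000]
|eigenvalues of T|: 0.8466, 0.5052, 0.5052, 0.1130, 0.1130.
ρ = 0.8466; 0.8466 < 1: convergent.

yes, ρ = 0.8466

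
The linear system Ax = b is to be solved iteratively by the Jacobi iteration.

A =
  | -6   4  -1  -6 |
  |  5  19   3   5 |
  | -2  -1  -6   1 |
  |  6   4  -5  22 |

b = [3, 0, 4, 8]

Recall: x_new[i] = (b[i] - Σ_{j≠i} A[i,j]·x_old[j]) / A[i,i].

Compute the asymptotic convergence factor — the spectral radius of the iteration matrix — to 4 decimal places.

0.6917

A = D + L + U where D = diag(-6, 19, -6, 22).
T_J = -D⁻¹(L+U): T[2,0] = -(-2)/(-6) = -0.3333; T[2,2] = 0.
  T[0,:] = [+0.0000, +0.6667, -0.1667, -1.0000]
  T[1,:] = [-0.2632, +0.0000, -0.1579, -0.2632]
  T[2,:] = [-0.3333, -0.1667, +0.0000, +0.1667]
  T[3,:] = [-0.2727, -0.1818, +0.2273, +0.0000]
eigenvalue magnitudes: 0.6917, 0.3483, 0.3483, 0.1805.
ρ(T) = max|λ| = 0.6917; 0.6917 < 1 ⇒ converges.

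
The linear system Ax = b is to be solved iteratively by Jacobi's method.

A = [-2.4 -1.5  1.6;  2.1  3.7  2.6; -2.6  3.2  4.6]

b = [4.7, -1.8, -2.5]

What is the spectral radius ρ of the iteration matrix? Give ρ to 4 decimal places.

Let D = diag(-2.4, 3.7, 4.6); L, U the strict triangles.
Jacobi T = -D⁻¹(L+U): T[0,2] = -(1.6)/(-2.4) = +0.6667; T[0,0] = 0.
  T[0,:] = [+0.0000  -0.6250  +0.6667]
  T[1,:] = [-0.5676  +0.0000  -0.7027]
  T[2,:] = [+0.5652  -0.6957  +0.0000]
|eigenvalues of T|: 1.2736, 0.6992, 0.5743.
ρ = 1.2736; 1.2736 > 1 ⇒ diverges.

1.2736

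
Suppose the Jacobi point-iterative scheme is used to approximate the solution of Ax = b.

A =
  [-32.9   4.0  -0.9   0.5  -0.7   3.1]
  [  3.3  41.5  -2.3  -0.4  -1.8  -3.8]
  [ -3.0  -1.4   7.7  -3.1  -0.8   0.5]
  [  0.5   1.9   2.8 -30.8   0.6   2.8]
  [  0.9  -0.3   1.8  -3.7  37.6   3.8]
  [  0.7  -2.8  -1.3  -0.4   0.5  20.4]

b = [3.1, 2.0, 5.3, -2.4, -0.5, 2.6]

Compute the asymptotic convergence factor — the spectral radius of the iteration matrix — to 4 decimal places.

Write A = D+L+U with D = diag(-32.9, 41.5, 7.7, -30.8, 37.6, 20.4).
T_J = -D⁻¹(L+U): T[4,1] = -(-0.3)/(37.6) = +0.0080; T[4,4] = 0.
  T[0,:] = [+0.0000, +0.1216, -0.0274, +0.0152, -0.0213, +0.0942]
  T[1,:] = [-0.0795, +0.0000, +0.0554, +0.0096, +0.0434, +0.0916]
  T[2,:] = [+0.3896, +0.1818, +0.0000, +0.4026, +0.1039, -0.0649]
  T[3,:] = [+0.0162, +0.0617, +0.0909, +0.0000, +0.0195, +0.0909]
  T[4,:] = [-0.0239, +0.0080, -0.0479, +0.0984, +0.0000, -0.1011]
  T[5,:] = [-0.0343, +0.1373, +0.0637, +0.0196, -0.0245, +0.0000]
moduli |λ_i(T)| = 0.2822, 0.1622, 0.1486, 0.1486, 0.0338, 0.0338.
ρ = 0.2822; 0.2822 < 1, so it converges for any x₀.

0.2822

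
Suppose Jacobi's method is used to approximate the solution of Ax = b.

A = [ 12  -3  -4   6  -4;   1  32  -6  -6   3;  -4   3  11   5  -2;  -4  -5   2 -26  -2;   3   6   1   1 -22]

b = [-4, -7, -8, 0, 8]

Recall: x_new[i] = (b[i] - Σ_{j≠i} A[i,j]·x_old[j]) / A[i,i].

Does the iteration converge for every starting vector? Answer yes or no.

yes

Diagonal D = diag(12, 32, 11, -26, -22); L, U strict lower/upper.
Jacobi: T = -D⁻¹(L+U), T[4,1] = -(6)/(-22) = +0.2727; T[4,4] = 0.
  T[0,:] = [+0.0000, +0.2500, +0.3333, -0.5000, +0.3333]
  T[1,:] = [-0.0312, +0.0000, +0.1875, +0.1875, -0.0938]
  T[2,:] = [+0.3636, -0.2727, +0.0000, -0.4545, +0.1818]
  T[3,:] = [-0.1538, -0.1923, +0.0769, +0.0000, -0.0769]
  T[4,:] = [+0.1364, +0.2727, +0.0455, +0.0455, +0.0000]
moduli |λ_i(T)| = 0.5611, 0.4106, 0.3943, 0.3943, 0.0458.
ρ = 0.5611; 0.5611 < 1: convergent.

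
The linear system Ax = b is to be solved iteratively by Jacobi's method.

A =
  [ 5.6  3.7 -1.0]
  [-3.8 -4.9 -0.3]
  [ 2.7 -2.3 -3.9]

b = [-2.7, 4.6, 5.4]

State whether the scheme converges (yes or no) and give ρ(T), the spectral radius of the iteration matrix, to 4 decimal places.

Diagonal D = diag(5.6, -4.9, -3.9); L, U strict lower/upper.
Jacobi T = -D⁻¹(L+U): T[2,1] = -(-2.3)/(-3.9) = -0.5897; T[2,2] = 0.
  T[0,:] = [+0.0000, -0.6607, +0.1786]
  T[1,:] = [-0.7755, +0.0000, -0.0612]
  T[2,:] = [+0.6923, -0.5897, +0.0000]
|eigenvalues of T|: 0.8917, 0.7211, 0.1706.
spectral radius ρ = 0.8917; 0.8917 < 1 ⇒ converges.

yes, ρ = 0.8917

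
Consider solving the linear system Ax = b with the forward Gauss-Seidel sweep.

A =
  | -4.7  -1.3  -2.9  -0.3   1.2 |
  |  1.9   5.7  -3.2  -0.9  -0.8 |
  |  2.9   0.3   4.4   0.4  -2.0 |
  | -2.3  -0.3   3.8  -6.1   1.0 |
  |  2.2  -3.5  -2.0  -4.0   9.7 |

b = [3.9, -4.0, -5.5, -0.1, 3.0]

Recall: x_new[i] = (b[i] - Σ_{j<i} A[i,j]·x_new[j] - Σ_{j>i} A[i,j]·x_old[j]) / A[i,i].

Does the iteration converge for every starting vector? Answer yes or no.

Let D = diag(-4.7, 5.7, 4.4, -6.1, 9.7); L, U the strict triangles.
T_GS = -(D+L)⁻¹U: row 0 first, T[0,1] = -(-1.3)/(-4.7) = -0.2766; later rows by forward substitution.
  T[0,:] = [+0.0000 -0.2766 -0.6170 -0.0638 +0.2553]
  T[1,:] = [+0.0000 +0.0922 +0.7671 +0.1792 +0.0552]
  T[2,:] = [+0.0000 +0.1760 +0.3544 -0.0611 +0.2825]
  T[3,:] = [+0.0000 +0.2094 +0.4157 -0.0228 +0.2409]
  T[4,:] = [+0.0000 +0.2186 +0.6612 +0.0571 +0.1196]
|λ(T)| sorted: 0.8878, 0.2633, 0.1029, 0.0218, 0.0000.
ρ(T) = max|λ| = 0.8878; 0.8878 < 1: convergent.

yes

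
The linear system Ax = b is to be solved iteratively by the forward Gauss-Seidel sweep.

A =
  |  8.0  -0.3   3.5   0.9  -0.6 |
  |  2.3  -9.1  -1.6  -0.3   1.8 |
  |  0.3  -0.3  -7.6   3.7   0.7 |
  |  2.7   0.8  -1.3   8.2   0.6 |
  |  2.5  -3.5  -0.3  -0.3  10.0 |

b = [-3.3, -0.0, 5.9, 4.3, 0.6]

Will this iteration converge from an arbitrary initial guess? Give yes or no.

yes

Let D = diag(8, -9.1, -7.6, 8.2, 10); L, U the strict triangles.
T_GS = -(D+L)⁻¹U: row 0 first, T[0,1] = -(-0.3)/(8) = +0.0375; later rows by forward substitution.
  T[0,:] = [+0.0000 +0.0375 -0.4375 -0.1125 +0.0750]
  T[1,:] = [+0.0000 +0.0095 -0.2864 -0.0614 +0.2168]
  T[2,:] = [+0.0000 +0.0011 -0.0060 +0.4848 +0.0865]
  T[3,:] = [+0.0000 -0.0131 +0.1711 +0.1199 -0.1053]
  T[4,:] = [+0.0000 -0.0064 +0.0141 +0.0248 +0.0566]
eigenvalue magnitudes: 0.3542, 0.2228, 0.0608, 0.0122, 0.0000.
ρ(T) = max|λ| = 0.3542; 0.3542 < 1, so it converges for any x₀.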